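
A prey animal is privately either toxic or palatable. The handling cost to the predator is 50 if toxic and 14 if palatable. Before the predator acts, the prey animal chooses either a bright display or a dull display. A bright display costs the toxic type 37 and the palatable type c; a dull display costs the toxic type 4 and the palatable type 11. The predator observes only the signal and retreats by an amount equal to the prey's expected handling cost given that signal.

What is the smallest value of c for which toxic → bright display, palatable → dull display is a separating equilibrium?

47

Under separation: bright display → toxic (pays 50); dull display → palatable (pays 14).
Toxic: 50 − 37 = 13 ≥ 14 − 4 = 10. Holds regardless of c. ✓
Palatable: 14 − 11 ≥ 50 − c, so c ≥ 50 − 3 = 47.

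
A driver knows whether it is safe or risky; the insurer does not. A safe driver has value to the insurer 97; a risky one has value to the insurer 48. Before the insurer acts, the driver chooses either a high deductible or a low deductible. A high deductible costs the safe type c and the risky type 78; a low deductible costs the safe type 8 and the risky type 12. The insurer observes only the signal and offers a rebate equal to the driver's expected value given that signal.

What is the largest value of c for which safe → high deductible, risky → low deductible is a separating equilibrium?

57

Under separation: high deductible → safe (pays 97); low deductible → risky (pays 48).
Risky: 48 − 12 = 36 ≥ 97 − 78 = 19. Holds regardless of c. ✓
Safe: 97 − c ≥ 48 − 8, so c ≤ 97 − 40 = 57.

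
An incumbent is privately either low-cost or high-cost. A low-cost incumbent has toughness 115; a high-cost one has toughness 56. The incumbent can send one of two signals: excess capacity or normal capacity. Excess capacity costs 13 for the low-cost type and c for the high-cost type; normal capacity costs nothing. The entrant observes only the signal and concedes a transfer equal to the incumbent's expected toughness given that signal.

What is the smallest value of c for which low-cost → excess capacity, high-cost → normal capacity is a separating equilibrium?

Under separation: excess capacity → low-cost (pays 115); normal capacity → high-cost (pays 56).
Low-cost: 115 − 13 = 102 ≥ 56 − 0 = 56. Holds regardless of c. ✓
High-cost: 56 − 0 ≥ 115 − c, so c ≥ 115 − 56 = 59.

59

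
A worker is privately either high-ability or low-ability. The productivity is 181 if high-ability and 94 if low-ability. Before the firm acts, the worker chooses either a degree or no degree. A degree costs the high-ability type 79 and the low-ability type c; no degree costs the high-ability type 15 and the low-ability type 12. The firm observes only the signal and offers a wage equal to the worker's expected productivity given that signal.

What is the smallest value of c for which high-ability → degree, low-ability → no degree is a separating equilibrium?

Under separation: degree → high-ability (pays 181); no degree → low-ability (pays 94).
High-ability: 181 − 79 = 102 ≥ 94 − 15 = 79. Holds regardless of c. ✓
Low-ability: 94 − 12 ≥ 181 − c, so c ≥ 181 − 82 = 99.

99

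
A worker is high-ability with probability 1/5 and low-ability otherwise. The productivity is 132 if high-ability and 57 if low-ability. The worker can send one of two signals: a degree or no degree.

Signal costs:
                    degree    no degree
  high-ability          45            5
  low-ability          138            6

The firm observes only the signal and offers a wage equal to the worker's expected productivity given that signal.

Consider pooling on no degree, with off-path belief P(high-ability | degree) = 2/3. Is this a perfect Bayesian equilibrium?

On the equilibrium path (no degree) the firm holds the prior 1/5 and pays 1/5·132 + 4/5·57 = 72. Off-path (degree) belief 2/3 gives 2/3·132 + 1/3·57 = 107.
High-ability: no degree gives 72 − 5 = 67; degree gives 107 − 45 = 62. Stays. ✓
Low-ability: no degree gives 72 − 6 = 66; degree gives 107 − 138 = -31. Stays. ✓
Beliefs are Bayes-consistent on-path and both types best-respond.

Yes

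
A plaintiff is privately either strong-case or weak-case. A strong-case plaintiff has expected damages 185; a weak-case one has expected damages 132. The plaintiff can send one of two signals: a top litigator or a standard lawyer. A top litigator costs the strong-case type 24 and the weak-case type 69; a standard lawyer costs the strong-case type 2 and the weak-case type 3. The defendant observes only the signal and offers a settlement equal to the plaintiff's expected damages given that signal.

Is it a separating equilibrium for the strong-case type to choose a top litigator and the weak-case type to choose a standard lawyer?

Yes

If types separate, top litigator earns payment 185 and standard lawyer earns 132.
Strong-case: top litigator gives 185 − 24 = 161; standard lawyer gives 132 − 2 = 130. No deviation. ✓
Weak-case: standard lawyer gives 132 − 3 = 129; top litigator gives 185 − 69 = 116. No deviation. ✓
Both incentive constraints hold.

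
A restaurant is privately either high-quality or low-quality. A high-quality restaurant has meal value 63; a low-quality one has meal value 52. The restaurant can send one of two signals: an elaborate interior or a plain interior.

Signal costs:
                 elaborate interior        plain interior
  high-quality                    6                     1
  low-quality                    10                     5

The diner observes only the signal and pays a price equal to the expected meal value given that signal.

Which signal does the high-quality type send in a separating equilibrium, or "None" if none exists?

Try high-quality → elaborate interior, low-quality → plain interior:
  If types separate, elaborate interior earns payment 63 and plain interior earns 52.
  High-quality: elaborate interior gives 63 − 6 = 57; plain interior gives 52 − 1 = 51. No deviation. ✓
  Low-quality: plain interior gives 52 − 5 = 47; elaborate interior gives 63 − 10 = 53. Would deviate. ✗
Try high-quality → plain interior, low-quality → elaborate interior:
  If types separate, plain interior earns payment 63 and elaborate interior earns 52.
  High-quality: plain interior gives 63 − 1 = 62; elaborate interior gives 52 − 6 = 46. No deviation. ✓
  Low-quality: elaborate interior gives 52 − 10 = 42; plain interior gives 63 − 5 = 58. Would deviate. ✗
Neither assignment is incentive-compatible.

None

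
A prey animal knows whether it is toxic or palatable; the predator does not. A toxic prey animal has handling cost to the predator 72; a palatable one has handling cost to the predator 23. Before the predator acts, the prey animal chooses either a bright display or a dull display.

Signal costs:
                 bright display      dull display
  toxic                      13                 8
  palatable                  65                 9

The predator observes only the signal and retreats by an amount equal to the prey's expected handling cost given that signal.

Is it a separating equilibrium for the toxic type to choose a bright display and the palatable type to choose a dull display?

Yes

Under separation the predator infers type exactly: bright display → toxic (pays 72), dull display → palatable (pays 23).
Toxic: bright display gives 72 − 13 = 59; dull display gives 23 − 8 = 15. No deviation. ✓
Palatable: dull display gives 23 − 9 = 14; bright display gives 72 − 65 = 7. No deviation. ✓
Both incentive constraints hold.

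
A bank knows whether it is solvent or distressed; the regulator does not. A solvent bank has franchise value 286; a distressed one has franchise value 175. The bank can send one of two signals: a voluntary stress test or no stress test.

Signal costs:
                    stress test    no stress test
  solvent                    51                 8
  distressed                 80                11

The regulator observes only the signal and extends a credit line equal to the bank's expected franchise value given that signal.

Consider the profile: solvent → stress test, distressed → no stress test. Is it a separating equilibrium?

If types separate, stress test earns payment 286 and no stress test earns 175.
Solvent: stress test gives 286 − 51 = 235; no stress test gives 175 − 8 = 167. No deviation. ✓
Distressed: no stress test gives 175 − 11 = 164; stress test gives 286 − 80 = 206. Would deviate. ✗

No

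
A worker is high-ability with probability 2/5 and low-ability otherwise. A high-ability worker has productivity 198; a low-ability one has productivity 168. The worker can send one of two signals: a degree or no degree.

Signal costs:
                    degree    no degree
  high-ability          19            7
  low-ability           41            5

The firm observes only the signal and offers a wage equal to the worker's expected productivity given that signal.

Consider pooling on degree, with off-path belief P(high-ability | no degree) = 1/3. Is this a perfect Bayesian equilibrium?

At the pooled signal (degree) the firm holds the prior 2/5 and pays 2/5·198 + 3/5·168 = 180. Off-path (no degree) belief 1/3 gives 1/3·198 + 2/3·168 = 178.
High-ability: degree gives 180 − 19 = 161; no degree gives 178 − 7 = 171. Deviates. ✗
Low-ability: degree gives 180 − 41 = 139; no degree gives 178 − 5 = 173. Deviates. ✗

No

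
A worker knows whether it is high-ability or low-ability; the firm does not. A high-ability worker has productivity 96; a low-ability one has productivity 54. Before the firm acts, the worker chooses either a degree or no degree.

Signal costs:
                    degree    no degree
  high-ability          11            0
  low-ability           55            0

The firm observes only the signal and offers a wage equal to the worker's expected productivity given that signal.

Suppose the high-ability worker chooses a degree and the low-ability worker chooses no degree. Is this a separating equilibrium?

If types separate, degree earns payment 96 and no degree earns 54.
High-ability: degree gives 96 − 11 = 85; no degree gives 54 − 0 = 54. No deviation. ✓
Low-ability: no degree gives 54 − 0 = 54; degree gives 96 − 55 = 41. No deviation. ✓
Neither type gains from mimicking the other.

Yes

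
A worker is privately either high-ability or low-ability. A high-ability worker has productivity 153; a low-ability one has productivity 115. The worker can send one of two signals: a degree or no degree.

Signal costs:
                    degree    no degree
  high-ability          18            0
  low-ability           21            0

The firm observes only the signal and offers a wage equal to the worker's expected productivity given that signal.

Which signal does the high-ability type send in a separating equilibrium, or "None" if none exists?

Try high-ability → degree, low-ability → no degree:
  If types separate, degree earns payment 153 and no degree earns 115.
  High-ability: degree gives 153 − 18 = 135; no degree gives 115 − 0 = 115. No deviation. ✓
  Low-ability: no degree gives 115 − 0 = 115; degree gives 153 − 21 = 132. Would deviate. ✗
Try high-ability → no degree, low-ability → degree:
  If types separate, no degree earns payment 153 and degree earns 115.
  High-ability: no degree gives 153 − 0 = 153; degree gives 115 − 18 = 97. No deviation. ✓
  Low-ability: degree gives 115 − 21 = 94; no degree gives 153 − 0 = 153. Would deviate. ✗
Neither assignment is incentive-compatible.

None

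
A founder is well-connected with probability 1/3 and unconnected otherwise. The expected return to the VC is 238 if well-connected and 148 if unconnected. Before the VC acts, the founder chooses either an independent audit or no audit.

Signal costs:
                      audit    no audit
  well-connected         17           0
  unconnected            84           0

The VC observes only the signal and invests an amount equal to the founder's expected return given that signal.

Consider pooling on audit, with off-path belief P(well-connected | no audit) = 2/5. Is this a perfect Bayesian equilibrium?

No

At the pooled signal (audit) the VC holds the prior 1/3 and pays 1/3·238 + 2/3·148 = 178. Off-path (no audit) belief 2/5 gives 2/5·238 + 3/5·148 = 184.
Well-connected: audit gives 178 − 17 = 161; no audit gives 184 − 0 = 184. Deviates. ✗
Unconnected: audit gives 178 − 84 = 94; no audit gives 184 − 0 = 184. Deviates. ✗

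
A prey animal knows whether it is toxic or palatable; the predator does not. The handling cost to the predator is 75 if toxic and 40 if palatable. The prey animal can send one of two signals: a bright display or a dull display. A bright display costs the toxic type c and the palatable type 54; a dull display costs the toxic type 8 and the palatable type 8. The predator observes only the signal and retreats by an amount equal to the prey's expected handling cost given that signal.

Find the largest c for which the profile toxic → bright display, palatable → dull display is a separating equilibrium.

Under separation: bright display → toxic (pays 75); dull display → palatable (pays 40).
Palatable: 40 − 8 = 32 ≥ 75 − 54 = 21. Holds regardless of c. ✓
Toxic: 75 − c ≥ 40 − 8, so c ≤ 75 − 32 = 43.

43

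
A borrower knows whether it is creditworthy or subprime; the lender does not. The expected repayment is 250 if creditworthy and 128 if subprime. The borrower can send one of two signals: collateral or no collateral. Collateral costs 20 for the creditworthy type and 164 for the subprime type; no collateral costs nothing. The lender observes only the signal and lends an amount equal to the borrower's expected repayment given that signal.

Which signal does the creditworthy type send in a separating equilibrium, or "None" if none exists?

collateral

Try creditworthy → collateral, subprime → no collateral:
  If types separate, collateral earns payment 250 and no collateral earns 128.
  Creditworthy: collateral gives 250 − 20 = 230; no collateral gives 128 − 0 = 128. No deviation. ✓
  Subprime: no collateral gives 128 − 0 = 128; collateral gives 250 − 164 = 86. No deviation. ✓
Both hold — the creditworthy type sends collateral.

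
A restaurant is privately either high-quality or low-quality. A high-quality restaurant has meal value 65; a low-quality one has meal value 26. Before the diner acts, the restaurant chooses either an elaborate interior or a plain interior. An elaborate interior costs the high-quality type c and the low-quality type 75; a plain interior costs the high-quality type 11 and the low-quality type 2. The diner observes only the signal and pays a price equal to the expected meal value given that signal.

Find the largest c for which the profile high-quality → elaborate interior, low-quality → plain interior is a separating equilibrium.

Under separation: elaborate interior → high-quality (pays 65); plain interior → low-quality (pays 26).
Low-quality: 26 − 2 = 24 ≥ 65 − 75 = -10. Holds regardless of c. ✓
High-quality: 65 − c ≥ 26 − 11, so c ≤ 65 − 15 = 50.

50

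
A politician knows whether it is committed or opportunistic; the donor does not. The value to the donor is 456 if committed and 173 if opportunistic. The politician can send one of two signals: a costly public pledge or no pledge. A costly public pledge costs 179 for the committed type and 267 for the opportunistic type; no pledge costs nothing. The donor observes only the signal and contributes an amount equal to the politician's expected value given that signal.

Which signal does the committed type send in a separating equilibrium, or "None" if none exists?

None

Try committed → pledge, opportunistic → no pledge:
  If types separate, pledge earns payment 456 and no pledge earns 173.
  Committed: pledge gives 456 − 179 = 277; no pledge gives 173 − 0 = 173. No deviation. ✓
  Opportunistic: no pledge gives 173 − 0 = 173; pledge gives 456 − 267 = 189. Would deviate. ✗
Try committed → no pledge, opportunistic → pledge:
  If types separate, no pledge earns payment 456 and pledge earns 173.
  Committed: no pledge gives 456 − 0 = 456; pledge gives 173 − 179 = -6. No deviation. ✓
  Opportunistic: pledge gives 173 − 267 = -94; no pledge gives 456 − 0 = 456. Would deviate. ✗
Neither assignment is incentive-compatible.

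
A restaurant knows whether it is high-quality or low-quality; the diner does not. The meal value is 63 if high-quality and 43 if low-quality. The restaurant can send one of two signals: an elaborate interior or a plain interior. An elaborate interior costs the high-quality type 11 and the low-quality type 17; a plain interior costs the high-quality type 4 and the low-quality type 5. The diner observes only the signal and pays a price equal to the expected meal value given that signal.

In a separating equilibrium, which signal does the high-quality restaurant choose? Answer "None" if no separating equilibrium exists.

None

Try high-quality → elaborate interior, low-quality → plain interior:
  Under separation the diner infers type exactly: elaborate interior → high-quality (pays 63), plain interior → low-quality (pays 43).
  High-quality: elaborate interior gives 63 − 11 = 52; plain interior gives 43 − 4 = 39. No deviation. ✓
  Low-quality: plain interior gives 43 − 5 = 38; elaborate interior gives 63 − 17 = 46. Would deviate. ✗
Try high-quality → plain interior, low-quality → elaborate interior:
  Under separation the diner infers type exactly: plain interior → high-quality (pays 63), elaborate interior → low-quality (pays 43).
  High-quality: plain interior gives 63 − 4 = 59; elaborate interior gives 43 − 11 = 32. No deviation. ✓
  Low-quality: elaborate interior gives 43 − 17 = 26; plain interior gives 63 − 5 = 58. Would deviate. ✗
Neither assignment is incentive-compatible.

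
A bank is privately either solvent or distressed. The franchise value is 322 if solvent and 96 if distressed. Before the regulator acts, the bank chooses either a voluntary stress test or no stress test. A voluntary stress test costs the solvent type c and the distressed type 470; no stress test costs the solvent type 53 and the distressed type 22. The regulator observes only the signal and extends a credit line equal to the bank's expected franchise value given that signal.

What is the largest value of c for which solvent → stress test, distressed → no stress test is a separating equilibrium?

279

Under separation: stress test → solvent (pays 322); no stress test → distressed (pays 96).
Distressed: 96 − 22 = 74 ≥ 322 − 470 = -148. Holds regardless of c. ✓
Solvent: 322 − c ≥ 96 − 53, so c ≤ 322 − 43 = 279.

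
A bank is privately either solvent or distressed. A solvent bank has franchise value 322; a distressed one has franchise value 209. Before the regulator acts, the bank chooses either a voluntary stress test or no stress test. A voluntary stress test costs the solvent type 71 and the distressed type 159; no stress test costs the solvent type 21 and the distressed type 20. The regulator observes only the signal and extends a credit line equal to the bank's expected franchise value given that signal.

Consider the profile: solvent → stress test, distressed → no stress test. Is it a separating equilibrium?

Yes

If types separate, stress test earns payment 322 and no stress test earns 209.
Solvent: stress test gives 322 − 71 = 251; no stress test gives 209 − 21 = 188. No deviation. ✓
Distressed: no stress test gives 209 − 20 = 189; stress test gives 322 − 159 = 163. No deviation. ✓
Neither type gains from mimicking the other.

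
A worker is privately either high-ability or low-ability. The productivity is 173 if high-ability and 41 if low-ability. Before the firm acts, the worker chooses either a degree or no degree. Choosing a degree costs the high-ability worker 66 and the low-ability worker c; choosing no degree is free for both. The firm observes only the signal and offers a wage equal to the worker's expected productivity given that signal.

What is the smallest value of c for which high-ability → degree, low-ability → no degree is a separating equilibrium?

Under separation: degree → high-ability (pays 173); no degree → low-ability (pays 41).
High-ability: 173 − 66 = 107 ≥ 41 − 0 = 41. Holds regardless of c. ✓
Low-ability: 41 − 0 ≥ 173 − c, so c ≥ 173 − 41 = 132.

132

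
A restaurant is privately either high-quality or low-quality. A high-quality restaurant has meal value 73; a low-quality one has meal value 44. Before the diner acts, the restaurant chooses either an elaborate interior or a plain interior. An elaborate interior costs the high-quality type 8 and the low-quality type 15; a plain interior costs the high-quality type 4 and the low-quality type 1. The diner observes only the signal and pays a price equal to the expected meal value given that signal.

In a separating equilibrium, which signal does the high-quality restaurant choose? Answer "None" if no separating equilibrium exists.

None

Try high-quality → elaborate interior, low-quality → plain interior:
  Under separation the diner infers type exactly: elaborate interior → high-quality (pays 73), plain interior → low-quality (pays 44).
  High-quality: elaborate interior gives 73 − 8 = 65; plain interior gives 44 − 4 = 40. No deviation. ✓
  Low-quality: plain interior gives 44 − 1 = 43; elaborate interior gives 73 − 15 = 58. Would deviate. ✗
Try high-quality → plain interior, low-quality → elaborate interior:
  Under separation the diner infers type exactly: plain interior → high-quality (pays 73), elaborate interior → low-quality (pays 44).
  High-quality: plain interior gives 73 − 4 = 69; elaborate interior gives 44 − 8 = 36. No deviation. ✓
  Low-quality: elaborate interior gives 44 − 15 = 29; plain interior gives 73 − 1 = 72. Would deviate. ✗
Neither assignment is incentive-compatible.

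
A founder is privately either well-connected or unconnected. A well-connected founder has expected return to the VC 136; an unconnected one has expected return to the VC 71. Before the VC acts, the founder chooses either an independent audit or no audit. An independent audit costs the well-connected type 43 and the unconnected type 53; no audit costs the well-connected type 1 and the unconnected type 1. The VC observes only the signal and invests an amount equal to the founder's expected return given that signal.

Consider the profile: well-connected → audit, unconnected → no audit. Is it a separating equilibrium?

If types separate, audit earns payment 136 and no audit earns 71.
Well-connected: audit gives 136 − 43 = 93; no audit gives 71 − 1 = 70. No deviation. ✓
Unconnected: no audit gives 71 − 1 = 70; audit gives 136 − 53 = 83. Would deviate. ✗

No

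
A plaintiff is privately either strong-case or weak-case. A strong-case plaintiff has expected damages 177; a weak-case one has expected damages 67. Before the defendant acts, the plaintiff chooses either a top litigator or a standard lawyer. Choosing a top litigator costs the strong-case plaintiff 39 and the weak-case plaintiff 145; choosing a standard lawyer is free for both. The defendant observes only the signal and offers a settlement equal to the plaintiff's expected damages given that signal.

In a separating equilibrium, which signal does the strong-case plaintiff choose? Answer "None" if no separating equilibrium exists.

Try strong-case → top litigator, weak-case → standard lawyer:
  If types separate, top litigator earns payment 177 and standard lawyer earns 67.
  Strong-case: top litigator gives 177 − 39 = 138; standard lawyer gives 67 − 0 = 67. No deviation. ✓
  Weak-case: standard lawyer gives 67 − 0 = 67; top litigator gives 177 − 145 = 32. No deviation. ✓
Both hold — the strong-case type sends top litigator.

top litigator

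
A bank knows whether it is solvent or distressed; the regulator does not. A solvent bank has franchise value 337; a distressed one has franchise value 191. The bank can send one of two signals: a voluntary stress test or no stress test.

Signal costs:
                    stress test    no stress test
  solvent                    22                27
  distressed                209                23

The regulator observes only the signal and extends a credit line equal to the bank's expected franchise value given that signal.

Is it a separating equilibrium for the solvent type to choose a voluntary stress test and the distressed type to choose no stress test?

Yes

If types separate, stress test earns payment 337 and no stress test earns 191.
Solvent: stress test gives 337 − 22 = 315; no stress test gives 191 − 27 = 164. No deviation. ✓
Distressed: no stress test gives 191 − 23 = 168; stress test gives 337 − 209 = 128. No deviation. ✓
Neither type gains from mimicking the other.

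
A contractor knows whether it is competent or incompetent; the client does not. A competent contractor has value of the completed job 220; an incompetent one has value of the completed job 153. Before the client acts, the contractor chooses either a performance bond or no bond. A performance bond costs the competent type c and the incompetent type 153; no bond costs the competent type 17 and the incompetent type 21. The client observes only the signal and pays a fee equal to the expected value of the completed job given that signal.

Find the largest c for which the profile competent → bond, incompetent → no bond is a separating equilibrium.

84

Under separation: bond → competent (pays 220); no bond → incompetent (pays 153).
Incompetent: 153 − 21 = 132 ≥ 220 − 153 = 67. Holds regardless of c. ✓
Competent: 220 − c ≥ 153 − 17, so c ≤ 220 − 136 = 84.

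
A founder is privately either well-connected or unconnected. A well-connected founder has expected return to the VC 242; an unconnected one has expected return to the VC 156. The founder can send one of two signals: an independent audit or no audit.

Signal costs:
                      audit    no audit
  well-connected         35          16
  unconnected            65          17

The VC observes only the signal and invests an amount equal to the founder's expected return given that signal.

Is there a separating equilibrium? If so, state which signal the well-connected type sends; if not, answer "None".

None

Try well-connected → audit, unconnected → no audit:
  If types separate, audit earns payment 242 and no audit earns 156.
  Well-connected: audit gives 242 − 35 = 207; no audit gives 156 − 16 = 140. No deviation. ✓
  Unconnected: no audit gives 156 − 17 = 139; audit gives 242 − 65 = 177. Would deviate. ✗
Try well-connected → no audit, unconnected → audit:
  If types separate, no audit earns payment 242 and audit earns 156.
  Well-connected: no audit gives 242 − 16 = 226; audit gives 156 − 35 = 121. No deviation. ✓
  Unconnected: audit gives 156 − 65 = 91; no audit gives 242 − 17 = 225. Would deviate. ✗
Neither assignment is incentive-compatible.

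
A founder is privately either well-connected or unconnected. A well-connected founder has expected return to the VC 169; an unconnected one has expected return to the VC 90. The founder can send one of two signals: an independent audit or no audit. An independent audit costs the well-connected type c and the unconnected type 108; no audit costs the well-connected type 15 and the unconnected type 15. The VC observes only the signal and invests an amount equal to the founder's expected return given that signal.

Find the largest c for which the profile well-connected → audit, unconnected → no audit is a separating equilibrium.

Under separation: audit → well-connected (pays 169); no audit → unconnected (pays 90).
Unconnected: 90 − 15 = 75 ≥ 169 − 108 = 61. Holds regardless of c. ✓
Well-connected: 169 − c ≥ 90 − 15, so c ≤ 169 − 75 = 94.

94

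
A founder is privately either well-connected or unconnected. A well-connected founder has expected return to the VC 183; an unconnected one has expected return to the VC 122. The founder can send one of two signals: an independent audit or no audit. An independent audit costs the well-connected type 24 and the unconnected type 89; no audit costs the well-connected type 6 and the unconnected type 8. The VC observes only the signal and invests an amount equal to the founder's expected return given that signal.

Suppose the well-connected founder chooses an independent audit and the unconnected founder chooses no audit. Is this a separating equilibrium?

Yes

Under separation the VC infers type exactly: audit → well-connected (pays 183), no audit → unconnected (pays 122).
Well-connected: audit gives 183 − 24 = 159; no audit gives 122 − 6 = 116. No deviation. ✓
Unconnected: no audit gives 122 − 8 = 114; audit gives 183 − 89 = 94. No deviation. ✓
Neither type gains from mimicking the other.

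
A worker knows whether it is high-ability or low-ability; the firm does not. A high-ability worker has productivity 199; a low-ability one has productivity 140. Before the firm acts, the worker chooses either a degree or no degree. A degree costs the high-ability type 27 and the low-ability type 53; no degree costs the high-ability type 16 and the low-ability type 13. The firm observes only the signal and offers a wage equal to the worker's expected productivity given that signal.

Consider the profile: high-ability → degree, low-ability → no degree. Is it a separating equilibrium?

If types separate, degree earns payment 199 and no degree earns 140.
High-ability: degree gives 199 − 27 = 172; no degree gives 140 − 16 = 124. No deviation. ✓
Low-ability: no degree gives 140 − 13 = 127; degree gives 199 − 53 = 146. Would deviate. ✗

No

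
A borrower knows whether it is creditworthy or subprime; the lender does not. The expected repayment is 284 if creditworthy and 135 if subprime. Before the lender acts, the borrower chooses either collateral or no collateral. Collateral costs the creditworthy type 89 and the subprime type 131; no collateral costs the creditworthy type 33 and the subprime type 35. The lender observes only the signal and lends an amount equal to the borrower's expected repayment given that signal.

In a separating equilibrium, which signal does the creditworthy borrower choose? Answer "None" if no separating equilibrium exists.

Try creditworthy → collateral, subprime → no collateral:
  If types separate, collateral earns payment 284 and no collateral earns 135.
  Creditworthy: collateral gives 284 − 89 = 195; no collateral gives 135 − 33 = 102. No deviation. ✓
  Subprime: no collateral gives 135 − 35 = 100; collateral gives 284 − 131 = 153. Would deviate. ✗
Try creditworthy → no collateral, subprime → collateral:
  If types separate, no collateral earns payment 284 and collateral earns 135.
  Creditworthy: no collateral gives 284 − 33 = 251; collateral gives 135 − 89 = 46. No deviation. ✓
  Subprime: collateral gives 135 − 131 = 4; no collateral gives 284 − 35 = 249. Would deviate. ✗
Neither assignment is incentive-compatible.

None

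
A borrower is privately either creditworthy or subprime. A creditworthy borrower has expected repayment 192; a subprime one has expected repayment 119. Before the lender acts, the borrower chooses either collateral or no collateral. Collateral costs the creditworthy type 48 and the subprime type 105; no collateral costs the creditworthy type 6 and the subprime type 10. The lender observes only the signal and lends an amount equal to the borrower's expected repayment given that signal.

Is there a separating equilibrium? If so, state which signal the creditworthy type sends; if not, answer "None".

Try creditworthy → collateral, subprime → no collateral:
  Under separation the lender infers type exactly: collateral → creditworthy (pays 192), no collateral → subprime (pays 119).
  Creditworthy: collateral gives 192 − 48 = 144; no collateral gives 119 − 6 = 113. No deviation. ✓
  Subprime: no collateral gives 119 − 10 = 109; collateral gives 192 − 105 = 87. No deviation. ✓
Both hold — the creditworthy type sends collateral.

collateral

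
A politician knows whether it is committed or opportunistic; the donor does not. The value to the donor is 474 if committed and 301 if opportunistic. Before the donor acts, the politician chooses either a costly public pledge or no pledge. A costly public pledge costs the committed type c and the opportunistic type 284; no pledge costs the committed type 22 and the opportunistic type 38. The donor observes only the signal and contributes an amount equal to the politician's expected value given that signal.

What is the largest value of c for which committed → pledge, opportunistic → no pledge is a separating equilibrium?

195

Under separation: pledge → committed (pays 474); no pledge → opportunistic (pays 301).
Opportunistic: 301 − 38 = 263 ≥ 474 − 284 = 190. Holds regardless of c. ✓
Committed: 474 − c ≥ 301 − 22, so c ≤ 474 − 279 = 195.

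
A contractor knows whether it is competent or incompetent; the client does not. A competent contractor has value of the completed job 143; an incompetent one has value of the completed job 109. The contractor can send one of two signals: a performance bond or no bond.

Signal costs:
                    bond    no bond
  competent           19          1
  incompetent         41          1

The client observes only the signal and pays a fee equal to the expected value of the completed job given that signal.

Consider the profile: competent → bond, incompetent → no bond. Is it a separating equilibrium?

If types separate, bond earns payment 143 and no bond earns 109.
Competent: bond gives 143 − 19 = 124; no bond gives 109 − 1 = 108. No deviation. ✓
Incompetent: no bond gives 109 − 1 = 108; bond gives 143 − 41 = 102. No deviation. ✓
Both incentive constraints hold.

Yes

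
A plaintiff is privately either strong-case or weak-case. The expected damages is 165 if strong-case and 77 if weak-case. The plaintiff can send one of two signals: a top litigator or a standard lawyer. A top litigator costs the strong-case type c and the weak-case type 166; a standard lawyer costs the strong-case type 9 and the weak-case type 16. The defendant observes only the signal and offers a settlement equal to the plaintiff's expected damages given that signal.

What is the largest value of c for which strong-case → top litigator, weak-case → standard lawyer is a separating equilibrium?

Under separation: top litigator → strong-case (pays 165); standard lawyer → weak-case (pays 77).
Weak-case: 77 − 16 = 61 ≥ 165 − 166 = -1. Holds regardless of c. ✓
Strong-case: 165 − c ≥ 77 − 9, so c ≤ 165 − 68 = 97.

97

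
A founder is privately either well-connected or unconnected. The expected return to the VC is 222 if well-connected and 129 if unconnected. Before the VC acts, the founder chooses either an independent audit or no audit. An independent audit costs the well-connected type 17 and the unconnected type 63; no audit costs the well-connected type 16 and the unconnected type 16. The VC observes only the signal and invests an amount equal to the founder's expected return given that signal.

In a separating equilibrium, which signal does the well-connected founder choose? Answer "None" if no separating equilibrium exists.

None

Try well-connected → audit, unconnected → no audit:
  If types separate, audit earns payment 222 and no audit earns 129.
  Well-connected: audit gives 222 − 17 = 205; no audit gives 129 − 16 = 113. No deviation. ✓
  Unconnected: no audit gives 129 − 16 = 113; audit gives 222 − 63 = 159. Would deviate. ✗
Try well-connected → no audit, unconnected → audit:
  If types separate, no audit earns payment 222 and audit earns 129.
  Well-connected: no audit gives 222 − 16 = 206; audit gives 129 − 17 = 112. No deviation. ✓
  Unconnected: audit gives 129 − 63 = 66; no audit gives 222 − 16 = 206. Would deviate. ✗
Neither assignment is incentive-compatible.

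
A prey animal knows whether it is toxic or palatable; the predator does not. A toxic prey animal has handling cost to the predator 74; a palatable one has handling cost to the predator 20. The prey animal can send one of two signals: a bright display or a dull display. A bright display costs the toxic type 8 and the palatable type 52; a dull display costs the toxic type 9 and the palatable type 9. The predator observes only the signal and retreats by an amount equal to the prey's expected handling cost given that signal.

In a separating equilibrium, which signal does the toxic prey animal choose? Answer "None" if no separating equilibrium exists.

Try toxic → bright display, palatable → dull display:
  Under separation the predator infers type exactly: bright display → toxic (pays 74), dull display → palatable (pays 20).
  Toxic: bright display gives 74 − 8 = 66; dull display gives 20 − 9 = 11. No deviation. ✓
  Palatable: dull display gives 20 − 9 = 11; bright display gives 74 − 52 = 22. Would deviate. ✗
Try toxic → dull display, palatable → bright display:
  Under separation the predator infers type exactly: dull display → toxic (pays 74), bright display → palatable (pays 20).
  Toxic: dull display gives 74 − 9 = 65; bright display gives 20 − 8 = 12. No deviation. ✓
  Palatable: bright display gives 20 − 52 = -32; dull display gives 74 − 9 = 65. Would deviate. ✗
Neither assignment is incentive-compatible.

None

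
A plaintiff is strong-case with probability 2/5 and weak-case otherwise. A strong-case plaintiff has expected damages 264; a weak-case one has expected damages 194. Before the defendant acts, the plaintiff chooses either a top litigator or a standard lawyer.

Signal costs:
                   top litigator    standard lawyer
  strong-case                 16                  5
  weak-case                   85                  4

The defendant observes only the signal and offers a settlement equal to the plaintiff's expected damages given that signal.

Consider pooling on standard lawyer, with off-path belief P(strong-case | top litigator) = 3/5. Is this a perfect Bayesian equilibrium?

On the equilibrium path (standard lawyer) the defendant holds the prior 2/5 and pays 2/5·264 + 3/5·194 = 222. Off-path (top litigator) belief 3/5 gives 3/5·264 + 2/5·194 = 236.
Strong-case: standard lawyer gives 222 − 5 = 217; top litigator gives 236 − 16 = 220. Deviates. ✗
Weak-case: standard lawyer gives 222 − 4 = 218; top litigator gives 236 − 85 = 151. Stays. ✓

No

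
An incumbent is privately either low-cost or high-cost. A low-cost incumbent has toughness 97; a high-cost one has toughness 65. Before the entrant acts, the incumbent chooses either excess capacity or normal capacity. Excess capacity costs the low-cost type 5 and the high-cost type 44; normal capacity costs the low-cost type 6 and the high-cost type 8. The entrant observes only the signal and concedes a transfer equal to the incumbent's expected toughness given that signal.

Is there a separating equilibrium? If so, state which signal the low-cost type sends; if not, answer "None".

Try low-cost → excess capacity, high-cost → normal capacity:
  If types separate, excess capacity earns payment 97 and normal capacity earns 65.
  Low-cost: excess capacity gives 97 − 5 = 92; normal capacity gives 65 − 6 = 59. No deviation. ✓
  High-cost: normal capacity gives 65 − 8 = 57; excess capacity gives 97 − 44 = 53. No deviation. ✓
Both hold — the low-cost type sends excess capacity.

excess capacity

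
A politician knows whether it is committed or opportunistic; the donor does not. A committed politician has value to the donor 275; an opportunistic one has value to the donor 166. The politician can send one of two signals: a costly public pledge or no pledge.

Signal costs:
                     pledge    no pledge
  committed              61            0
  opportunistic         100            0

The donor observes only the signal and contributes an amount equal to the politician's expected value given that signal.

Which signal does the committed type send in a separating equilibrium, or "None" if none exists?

Try committed → pledge, opportunistic → no pledge:
  If types separate, pledge earns payment 275 and no pledge earns 166.
  Committed: pledge gives 275 − 61 = 214; no pledge gives 166 − 0 = 166. No deviation. ✓
  Opportunistic: no pledge gives 166 − 0 = 166; pledge gives 275 − 100 = 175. Would deviate. ✗
Try committed → no pledge, opportunistic → pledge:
  If types separate, no pledge earns payment 275 and pledge earns 166.
  Committed: no pledge gives 275 − 0 = 275; pledge gives 166 − 61 = 105. No deviation. ✓
  Opportunistic: pledge gives 166 − 100 = 66; no pledge gives 275 − 0 = 275. Would deviate. ✗
Neither assignment is incentive-compatible.

None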